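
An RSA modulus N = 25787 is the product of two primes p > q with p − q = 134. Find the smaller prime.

107

Since p = q + 134, we have 25787 = q(q + 134), so q² + 134q − 25787 = 0.
Discriminant: 134² + 4·25787 = 17956 + 103148 = 121104; √121104 = 348.
q = (−134 + 348)/2 = 107, and p = q + 134 = 241.
Check: 107 · 241 = 25787.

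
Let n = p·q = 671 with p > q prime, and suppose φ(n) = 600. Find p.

φ(n) = (p−1)(q−1) = n − (p+q) + 1, so p + q = 671 − 600 + 1 = 72.
p and q are the roots of t² − 72t + 671 = 0.
Discriminant: 72² − 4·671 = 5184 − 2684 = 2500; √2500 = 50.
q = (72 − 50)/2 = 11, p = (72 + 50)/2 = 61.
Check: 11 · 61 = 671.

61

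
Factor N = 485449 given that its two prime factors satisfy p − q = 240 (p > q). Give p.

Since p = q + 240, we have 485449 = q(q + 240), so q² + 240q − 485449 = 0.
Discriminant: 240² + 4·485449 = 57600 + 1941796 = 1999396; √1999396 = 1414.
q = (−240 + 1414)/2 = 587, and p = q + 240 = 827.
Check: 587 · 827 = 485449.

827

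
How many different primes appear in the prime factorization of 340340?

6

340340 = 2^2 · 85085
85085 = 5 · 17017
17017 = 7 · 2431
2431 = 11 · 221
221 = 13 · 17
340340 = 2^2 · 5 · 7 · 11 · 13 · 17, which has 6 distinct prime factors.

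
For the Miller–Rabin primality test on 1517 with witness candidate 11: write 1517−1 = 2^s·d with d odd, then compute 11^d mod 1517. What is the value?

1010

1517 − 1 = 1516 = 2^2 · 379, so d = 379.
11^1 ≡ 11 (mod 1517)
11^2 ≡ 11^2 = 121 ≡ 121 (mod 1517)
11^4 ≡ 121^2 = 14641 ≡ 988 (mod 1517)
11^8 ≡ 988^2 = 976144 ≡ 713 (mod 1517)
11^16 ≡ 713^2 = 508369 ≡ 174 (mod 1517)
11^32 ≡ 174^2 = 30276 ≡ 1453 (mod 1517)
11^64 ≡ 1453^2 = 2111209 ≡ 1062 (mod 1517)
11^128 ≡ 1062^2 = 1127844 ≡ 713 (mod 1517)
11^256 ≡ 713^2 = 508369 ≡ 174 (mod 1517)
379 = 256 + 64 + 32 + 16 + 8 + 2 + 1 in binary powers of 2.
So 11^379 ≡ 174 · 1062 · 1453 · 174 · 713 · 121 · 11 ≡ 1010 (mod 1517).
Squaring chain: 1010 → 676; never reaches −1, so base 11 is a Miller–Rabin witness that 1517 is composite.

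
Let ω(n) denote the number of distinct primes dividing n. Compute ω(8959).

2

8959 = 17^2 · 31
8959 = 17^2 · 31, which has 2 distinct prime factors.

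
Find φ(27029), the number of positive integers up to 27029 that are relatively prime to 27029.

26700

Factor: 27029 = 151 · 179.
φ(27029) = (151−1) · (179−1) = 150 · 178 = 26700.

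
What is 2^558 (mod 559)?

441

2^1 ≡ 2 (mod 559)
2^2 ≡ 2^2 = 4 ≡ 4 (mod 559)
2^4 ≡ 4^2 = 16 ≡ 16 (mod 559)
2^8 ≡ 16^2 = 256 ≡ 256 (mod 559)
2^16 ≡ 256^2 = 65536 ≡ 133 (mod 559)
2^32 ≡ 133^2 = 17689 ≡ 360 (mod 559)
2^64 ≡ 360^2 = 129600 ≡ 471 (mod 559)
2^128 ≡ 471^2 = 221841 ≡ 477 (mod 559)
2^256 ≡ 477^2 = 227529 ≡ 16 (mod 559)
2^512 ≡ 16^2 = 256 ≡ 256 (mod 559)
558 = 512 + 32 + 8 + 4 + 2 in binary powers of 2.
So 2^558 ≡ 256 · 360 · 256 · 16 · 4 ≡ 441 (mod 559).
Since 441 ≠ 1, base 2 is a Fermat witness: 559 is composite.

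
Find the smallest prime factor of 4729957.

4729957 is odd.
Digit sum 43, not divisible by 3.
Ends in 7: not divisible by 5.
7: 4729957 = 7·675708 + 1
11: 4729957 = 11·429996 + 1
13: 4729957 = 13·363842 + 11
17: 4729957 = 17·278232 + 13
19: 4729957 = 19·248945 + 2
23: 4729957 = 23·205650 + 7
29: 4729957 = 29·163101 + 28
31: 4729957 = 31·152579 + 8
37: 4729957 = 37·127836 + 25
41: 4729957 = 41·115364 + 33
43: 4729957 = 43·109999

43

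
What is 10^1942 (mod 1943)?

992

10^1 ≡ 10 (mod 1943)
10^2 ≡ 10^2 = 100 ≡ 100 (mod 1943)
10^4 ≡ 100^2 = 10000 ≡ 285 (mod 1943)
10^8 ≡ 285^2 = 81225 ≡ 1562 (mod 1943)
10^16 ≡ 1562^2 = 2439844 ≡ 1379 (mod 1943)
10^32 ≡ 1379^2 = 1901641 ≡ 1387 (mod 1943)
10^64 ≡ 1387^2 = 1923769 ≡ 199 (mod 1943)
10^128 ≡ 199^2 = 39601 ≡ 741 (mod 1943)
10^256 ≡ 741^2 = 549081 ≡ 1155 (mod 1943)
10^512 ≡ 1155^2 = 1334025 ≡ 1127 (mod 1943)
10^1024 ≡ 1127^2 = 1270129 ≡ 1350 (mod 1943)
1942 = 1024 + 512 + 256 + 128 + 16 + 4 + 2 in binary powers of 2.
So 10^1942 ≡ 1350 · 1127 · 1155 · 741 · 1379 · 285 · 100 ≡ 992 (mod 1943).
Since 992 ≠ 1, base 10 is a Fermat witness: 1943 is composite.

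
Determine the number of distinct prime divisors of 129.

129 = 3 · 43
129 = 3 · 43, which has 2 distinct prime factors.

2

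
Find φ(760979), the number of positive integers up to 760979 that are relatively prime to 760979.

730080

Factor: 760979 = 37 · 131 · 157.
φ(760979) = (37−1) · (131−1) · (157−1) = 36 · 130 · 156 = 730080.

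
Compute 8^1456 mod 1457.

1093

8^1 ≡ 8 (mod 1457)
8^2 ≡ 8^2 = 64 ≡ 64 (mod 1457)
8^4 ≡ 64^2 = 4096 ≡ 1182 (mod 1457)
8^8 ≡ 1182^2 = 1397124 ≡ 1318 (mod 1457)
8^16 ≡ 1318^2 = 1737124 ≡ 380 (mod 1457)
8^32 ≡ 380^2 = 144400 ≡ 157 (mod 1457)
8^64 ≡ 157^2 = 24649 ≡ 1337 (mod 1457)
8^128 ≡ 1337^2 = 1787569 ≡ 1287 (mod 1457)
8^256 ≡ 1287^2 = 1656369 ≡ 1217 (mod 1457)
8^512 ≡ 1217^2 = 1481089 ≡ 777 (mod 1457)
8^1024 ≡ 777^2 = 603729 ≡ 531 (mod 1457)
1456 = 1024 + 256 + 128 + 32 + 16 in binary powers of 2.
So 8^1456 ≡ 531 · 1217 · 1287 · 157 · 380 ≡ 1093 (mod 1457).
Since 1093 ≠ 1, base 8 is a Fermat witness: 1457 is composite.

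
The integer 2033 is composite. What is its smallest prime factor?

19

2033 is odd.
Digit sum 8, not divisible by 3.
Ends in 3: not divisible by 5.
7: 2033 = 7·290 + 3
11: 2033 = 11·184 + 9
13: 2033 = 13·156 + 5
17: 2033 = 17·119 + 10
19: 2033 = 19·107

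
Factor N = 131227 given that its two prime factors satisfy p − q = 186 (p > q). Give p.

467

Since p = q + 186, we have 131227 = q(q + 186), so q² + 186q − 131227 = 0.
Discriminant: 186² + 4·131227 = 34596 + 524908 = 559504; √559504 = 748.
q = (−186 + 748)/2 = 281, and p = q + 186 = 467.
Check: 281 · 467 = 131227.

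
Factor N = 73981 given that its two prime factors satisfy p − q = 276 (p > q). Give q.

Since p = q + 276, we have 73981 = q(q + 276), so q² + 276q − 73981 = 0.
Discriminant: 276² + 4·73981 = 76176 + 295924 = 372100; √372100 = 610.
q = (−276 + 610)/2 = 167, and p = q + 276 = 443.
Check: 167 · 443 = 73981.

167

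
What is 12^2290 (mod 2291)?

12^1 ≡ 12 (mod 2291)
12^2 ≡ 12^2 = 144 ≡ 144 (mod 2291)
12^4 ≡ 144^2 = 20736 ≡ 117 (mod 2291)
12^8 ≡ 117^2 = 13689 ≡ 2234 (mod 2291)
12^16 ≡ 2234^2 = 4990756 ≡ 958 (mod 2291)
12^32 ≡ 958^2 = 917764 ≡ 1364 (mod 2291)
12^64 ≡ 1364^2 = 1860496 ≡ 204 (mod 2291)
12^128 ≡ 204^2 = 41616 ≡ 378 (mod 2291)
12^256 ≡ 378^2 = 142884 ≡ 842 (mod 2291)
12^512 ≡ 842^2 = 708964 ≡ 1045 (mod 2291)
12^1024 ≡ 1045^2 = 1092025 ≡ 1509 (mod 2291)
12^2048 ≡ 1509^2 = 2277081 ≡ 2118 (mod 2291)
2290 = 2048 + 128 + 64 + 32 + 16 + 2 in binary powers of 2.
So 12^2290 ≡ 2118 · 378 · 204 · 1364 · 958 · 144 ≡ 144 (mod 2291).
Since 144 ≠ 1, base 12 is a Fermat witness: 2291 is composite.

144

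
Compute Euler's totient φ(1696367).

1651104

Factor: 1696367 = 79 · 109 · 197.
φ(1696367) = (79−1) · (109−1) · (197−1) = 78 · 108 · 196 = 1651104.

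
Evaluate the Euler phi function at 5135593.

5045040

Factor: 5135593 = 131 · 197 · 199.
φ(5135593) = (131−1) · (197−1) · (199−1) = 130 · 196 · 198 = 5045040.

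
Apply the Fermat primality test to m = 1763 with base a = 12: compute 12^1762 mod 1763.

1743

12^1 ≡ 12 (mod 1763)
12^2 ≡ 12^2 = 144 ≡ 144 (mod 1763)
12^4 ≡ 144^2 = 20736 ≡ 1343 (mod 1763)
12^8 ≡ 1343^2 = 1803649 ≡ 100 (mod 1763)
12^16 ≡ 100^2 = 10000 ≡ 1185 (mod 1763)
12^32 ≡ 1185^2 = 1404225 ≡ 877 (mod 1763)
12^64 ≡ 877^2 = 769129 ≡ 461 (mod 1763)
12^128 ≡ 461^2 = 212521 ≡ 961 (mod 1763)
12^256 ≡ 961^2 = 923521 ≡ 1472 (mod 1763)
12^512 ≡ 1472^2 = 2166784 ≡ 57 (mod 1763)
12^1024 ≡ 57^2 = 3249 ≡ 1486 (mod 1763)
1762 = 1024 + 512 + 128 + 64 + 32 + 2 in binary powers of 2.
So 12^1762 ≡ 1486 · 57 · 961 · 461 · 877 · 144 ≡ 1743 (mod 1763).
Since 1743 ≠ 1, base 12 is a Fermat witness: 1763 is composite.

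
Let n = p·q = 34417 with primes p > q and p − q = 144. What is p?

271

Since p = q + 144, we have 34417 = q(q + 144), so q² + 144q − 34417 = 0.
Discriminant: 144² + 4·34417 = 20736 + 137668 = 158404; √158404 = 398.
q = (−144 + 398)/2 = 127, and p = q + 144 = 271.
Check: 127 · 271 = 34417.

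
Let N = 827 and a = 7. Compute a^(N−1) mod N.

7^1 ≡ 7 (mod 827)
7^2 ≡ 7^2 = 49 ≡ 49 (mod 827)
7^4 ≡ 49^2 = 2401 ≡ 747 (mod 827)
7^8 ≡ 747^2 = 558009 ≡ 611 (mod 827)
7^16 ≡ 611^2 = 373321 ≡ 344 (mod 827)
7^32 ≡ 344^2 = 118336 ≡ 75 (mod 827)
7^64 ≡ 75^2 = 5625 ≡ 663 (mod 827)
7^128 ≡ 663^2 = 439569 ≡ 432 (mod 827)
7^256 ≡ 432^2 = 186624 ≡ 549 (mod 827)
7^512 ≡ 549^2 = 301401 ≡ 373 (mod 827)
826 = 512 + 256 + 32 + 16 + 8 + 2 in binary powers of 2.
So 7^826 ≡ 373 · 549 · 75 · 344 · 611 · 49 ≡ 1 (mod 827).
Since the result is 1, base 7 gives no evidence that 827 is composite.

1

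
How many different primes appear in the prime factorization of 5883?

3

5883 = 3 · 1961
1961 = 37 · 53
5883 = 3 · 37 · 53, which has 3 distinct prime factors.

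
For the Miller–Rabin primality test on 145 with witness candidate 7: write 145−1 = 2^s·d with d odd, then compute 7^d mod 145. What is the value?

145 − 1 = 144 = 2^4 · 9, so d = 9.
7^1 ≡ 7 (mod 145)
7^2 ≡ 7^2 = 49 ≡ 49 (mod 145)
7^4 ≡ 49^2 = 2401 ≡ 81 (mod 145)
7^8 ≡ 81^2 = 6561 ≡ 36 (mod 145)
9 = 8 + 1 in binary powers of 2.
So 7^9 ≡ 36 · 7 ≡ 107 (mod 145).
Squaring chain: 107 → 139 → 36 → 136; never reaches −1, so base 7 is a Miller–Rabin witness that 145 is composite.

107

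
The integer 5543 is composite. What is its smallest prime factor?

23

5543 is odd.
Digit sum 17, not divisible by 3.
Ends in 3: not divisible by 5.
7: 5543 = 7·791 + 6
11: 5543 = 11·503 + 10
13: 5543 = 13·426 + 5
17: 5543 = 17·326 + 1
19: 5543 = 19·291 + 14
23: 5543 = 23·241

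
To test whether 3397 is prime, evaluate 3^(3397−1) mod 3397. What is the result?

3^1 ≡ 3 (mod 3397)
3^2 ≡ 3^2 = 9 ≡ 9 (mod 3397)
3^4 ≡ 9^2 = 81 ≡ 81 (mod 3397)
3^8 ≡ 81^2 = 6561 ≡ 3164 (mod 3397)
3^16 ≡ 3164^2 = 10010896 ≡ 3334 (mod 3397)
3^32 ≡ 3334^2 = 11115556 ≡ 572 (mod 3397)
3^64 ≡ 572^2 = 327184 ≡ 1072 (mod 3397)
3^128 ≡ 1072^2 = 1149184 ≡ 998 (mod 3397)
3^256 ≡ 998^2 = 996004 ≡ 683 (mod 3397)
3^512 ≡ 683^2 = 466489 ≡ 1100 (mod 3397)
3^1024 ≡ 1100^2 = 1210000 ≡ 668 (mod 3397)
3^2048 ≡ 668^2 = 446224 ≡ 1217 (mod 3397)
3396 = 2048 + 1024 + 256 + 64 + 4 in binary powers of 2.
So 3^3396 ≡ 1217 · 668 · 683 · 1072 · 81 ≡ 2343 (mod 3397).
Since 2343 ≠ 1, base 3 is a Fermat witness: 3397 is composite.

2343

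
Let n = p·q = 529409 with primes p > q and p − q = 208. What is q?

631

Since p = q + 208, we have 529409 = q(q + 208), so q² + 208q − 529409 = 0.
Discriminant: 208² + 4·529409 = 43264 + 2117636 = 2160900; √2160900 = 1470.
q = (−208 + 1470)/2 = 631, and p = q + 208 = 839.
Check: 631 · 839 = 529409.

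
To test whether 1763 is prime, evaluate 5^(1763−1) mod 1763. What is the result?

5^1 ≡ 5 (mod 1763)
5^2 ≡ 5^2 = 25 ≡ 25 (mod 1763)
5^4 ≡ 25^2 = 625 ≡ 625 (mod 1763)
5^8 ≡ 625^2 = 390625 ≡ 1002 (mod 1763)
5^16 ≡ 1002^2 = 1004004 ≡ 857 (mod 1763)
5^32 ≡ 857^2 = 734449 ≡ 1041 (mod 1763)
5^64 ≡ 1041^2 = 1083681 ≡ 1199 (mod 1763)
5^128 ≡ 1199^2 = 1437601 ≡ 756 (mod 1763)
5^256 ≡ 756^2 = 571536 ≡ 324 (mod 1763)
5^512 ≡ 324^2 = 104976 ≡ 959 (mod 1763)
5^1024 ≡ 959^2 = 919681 ≡ 1158 (mod 1763)
1762 = 1024 + 512 + 128 + 64 + 32 + 2 in binary powers of 2.
So 5^1762 ≡ 1158 · 959 · 756 · 1199 · 1041 · 25 ≡ 1665 (mod 1763).
Since 1665 ≠ 1, base 5 is a Fermat witness: 1763 is composite.

1665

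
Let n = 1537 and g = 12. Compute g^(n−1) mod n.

1393

12^1 ≡ 12 (mod 1537)
12^2 ≡ 12^2 = 144 ≡ 144 (mod 1537)
12^4 ≡ 144^2 = 20736 ≡ 755 (mod 1537)
12^8 ≡ 755^2 = 570025 ≡ 1335 (mod 1537)
12^16 ≡ 1335^2 = 1782225 ≡ 842 (mod 1537)
12^32 ≡ 842^2 = 708964 ≡ 407 (mod 1537)
12^64 ≡ 407^2 = 165649 ≡ 1190 (mod 1537)
12^128 ≡ 1190^2 = 1416100 ≡ 523 (mod 1537)
12^256 ≡ 523^2 = 273529 ≡ 1480 (mod 1537)
12^512 ≡ 1480^2 = 2190400 ≡ 175 (mod 1537)
12^1024 ≡ 175^2 = 30625 ≡ 1422 (mod 1537)
1536 = 1024 + 512 in binary powers of 2.
So 12^1536 ≡ 1422 · 175 ≡ 1393 (mod 1537).
Since 1393 ≠ 1, base 12 is a Fermat witness: 1537 is composite.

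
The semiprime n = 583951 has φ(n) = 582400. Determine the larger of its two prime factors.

φ(n) = (p−1)(q−1) = n − (p+q) + 1, so p + q = 583951 − 582400 + 1 = 1552.
p and q are the roots of t² − 1552t + 583951 = 0.
Discriminant: 1552² − 4·583951 = 2408704 − 2335804 = 72900; √72900 = 270.
q = (1552 − 270)/2 = 641, p = (1552 + 270)/2 = 911.
Check: 641 · 911 = 583951.

911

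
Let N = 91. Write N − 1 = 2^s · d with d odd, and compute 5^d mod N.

83

91 − 1 = 90 = 2^1 · 45, so d = 45.
5^1 ≡ 5 (mod 91)
5^2 ≡ 5^2 = 25 ≡ 25 (mod 91)
5^4 ≡ 25^2 = 625 ≡ 79 (mod 91)
5^8 ≡ 79^2 = 6241 ≡ 53 (mod 91)
5^16 ≡ 53^2 = 2809 ≡ 79 (mod 91)
5^32 ≡ 79^2 = 6241 ≡ 53 (mod 91)
45 = 32 + 8 + 4 + 1 in binary powers of 2.
So 5^45 ≡ 53 · 53 · 79 · 5 ≡ 83 (mod 91).
Squaring chain: 83; never reaches −1, so base 5 is a Miller–Rabin witness that 91 is composite.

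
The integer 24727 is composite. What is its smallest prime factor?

79

24727 is odd.
Digit sum 22, not divisible by 3.
Ends in 7: not divisible by 5.
7: 24727 = 7·3532 + 3
11: 24727 = 11·2247 + 10
13: 24727 = 13·1902 + 1
17: 24727 = 17·1454 + 9
19: 24727 = 19·1301 + 8
23: 24727 = 23·1075 + 2
29: 24727 = 29·852 + 19
31: 24727 = 31·797 + 20
37: 24727 = 37·668 + 11
41: 24727 = 41·603 + 4
43: 24727 = 43·575 + 2
47: 24727 = 47·526 + 5
53: 24727 = 53·466 + 29
59: 24727 = 59·419 + 6
61: 24727 = 61·405 + 22
67: 24727 = 67·369 + 4
71: 24727 = 71·348 + 19
73: 24727 = 73·338 + 53
79: 24727 = 79·313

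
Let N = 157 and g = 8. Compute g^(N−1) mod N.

1

8^1 ≡ 8 (mod 157)
8^2 ≡ 8^2 = 64 ≡ 64 (mod 157)
8^4 ≡ 64^2 = 4096 ≡ 14 (mod 157)
8^8 ≡ 14^2 = 196 ≡ 39 (mod 157)
8^16 ≡ 39^2 = 1521 ≡ 108 (mod 157)
8^32 ≡ 108^2 = 11664 ≡ 46 (mod 157)
8^64 ≡ 46^2 = 2116 ≡ 75 (mod 157)
8^128 ≡ 75^2 = 5625 ≡ 130 (mod 157)
156 = 128 + 16 + 8 + 4 in binary powers of 2.
So 8^156 ≡ 130 · 108 · 39 · 14 ≡ 1 (mod 157).
Since the result is 1, base 8 gives no evidence that 157 is composite.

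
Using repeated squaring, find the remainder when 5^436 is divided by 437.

397

5^1 ≡ 5 (mod 437)
5^2 ≡ 5^2 = 25 ≡ 25 (mod 437)
5^4 ≡ 25^2 = 625 ≡ 188 (mod 437)
5^8 ≡ 188^2 = 35344 ≡ 384 (mod 437)
5^16 ≡ 384^2 = 147456 ≡ 187 (mod 437)
5^32 ≡ 187^2 = 34969 ≡ 9 (mod 437)
5^64 ≡ 9^2 = 81 ≡ 81 (mod 437)
5^128 ≡ 81^2 = 6561 ≡ 6 (mod 437)
5^256 ≡ 6^2 = 36 ≡ 36 (mod 437)
436 = 256 + 128 + 32 + 16 + 4 in binary powers of 2.
So 5^436 ≡ 36 · 6 · 9 · 187 · 188 ≡ 397 (mod 437).
Since 397 ≠ 1, base 5 is a Fermat witness: 437 is composite.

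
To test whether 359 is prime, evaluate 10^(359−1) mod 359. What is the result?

10^1 ≡ 10 (mod 359)
10^2 ≡ 10^2 = 100 ≡ 100 (mod 359)
10^4 ≡ 100^2 = 10000 ≡ 307 (mod 359)
10^8 ≡ 307^2 = 94249 ≡ 191 (mod 359)
10^16 ≡ 191^2 = 36481 ≡ 222 (mod 359)
10^32 ≡ 222^2 = 49284 ≡ 101 (mod 359)
10^64 ≡ 101^2 = 10201 ≡ 149 (mod 359)
10^128 ≡ 149^2 = 22201 ≡ 302 (mod 359)
10^256 ≡ 302^2 = 91204 ≡ 18 (mod 359)
358 = 256 + 64 + 32 + 4 + 2 in binary powers of 2.
So 10^358 ≡ 18 · 149 · 101 · 307 · 100 ≡ 1 (mod 359).
Since the result is 1, base 10 gives no evidence that 359 is composite.

1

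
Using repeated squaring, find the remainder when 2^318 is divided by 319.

212

2^1 ≡ 2 (mod 319)
2^2 ≡ 2^2 = 4 ≡ 4 (mod 319)
2^4 ≡ 4^2 = 16 ≡ 16 (mod 319)
2^8 ≡ 16^2 = 256 ≡ 256 (mod 319)
2^16 ≡ 256^2 = 65536 ≡ 141 (mod 319)
2^32 ≡ 141^2 = 19881 ≡ 103 (mod 319)
2^64 ≡ 103^2 = 10609 ≡ 82 (mod 319)
2^128 ≡ 82^2 = 6724 ≡ 25 (mod 319)
2^256 ≡ 25^2 = 625 ≡ 306 (mod 319)
318 = 256 + 32 + 16 + 8 + 4 + 2 in binary powers of 2.
So 2^318 ≡ 306 · 103 · 141 · 256 · 16 · 4 ≡ 212 (mod 319).
Since 212 ≠ 1, base 2 is a Fermat witness: 319 is composite.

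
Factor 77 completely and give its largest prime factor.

77 = 7 · 11
11 is prime.
So 77 = 7 · 11; the largest prime factor is 11.

11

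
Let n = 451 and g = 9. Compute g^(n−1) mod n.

9^1 ≡ 9 (mod 451)
9^2 ≡ 9^2 = 81 ≡ 81 (mod 451)
9^4 ≡ 81^2 = 6561 ≡ 247 (mod 451)
9^8 ≡ 247^2 = 61009 ≡ 124 (mod 451)
9^16 ≡ 124^2 = 15376 ≡ 42 (mod 451)
9^32 ≡ 42^2 = 1764 ≡ 411 (mod 451)
9^64 ≡ 411^2 = 168921 ≡ 247 (mod 451)
9^128 ≡ 247^2 = 61009 ≡ 124 (mod 451)
9^256 ≡ 124^2 = 15376 ≡ 42 (mod 451)
450 = 256 + 128 + 64 + 2 in binary powers of 2.
So 9^450 ≡ 42 · 124 · 247 · 81 ≡ 122 (mod 451).
Since 122 ≠ 1, base 9 is a Fermat witness: 451 is composite.

122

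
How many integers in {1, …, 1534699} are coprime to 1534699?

1490400

Factor: 1534699 = 61 · 139 · 181.
φ(1534699) = (61−1) · (139−1) · (181−1) = 60 · 138 · 180 = 1490400.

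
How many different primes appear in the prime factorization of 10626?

5

10626 = 2 · 5313
5313 = 3 · 1771
1771 = 7 · 253
253 = 11 · 23
10626 = 2 · 3 · 7 · 11 · 23, which has 5 distinct prime factors.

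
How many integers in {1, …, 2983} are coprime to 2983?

Factor: 2983 = 19 · 157.
φ(2983) = (19−1) · (157−1) = 18 · 156 = 2808.

2808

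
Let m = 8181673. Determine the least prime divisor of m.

8181673 is odd.
Digit sum 34, not divisible by 3.
Ends in 3: not divisible by 5.
7: 8181673 = 7·1168810 + 3
11: 8181673 = 11·743788 + 5
13: 8181673 = 13·629359 + 6
17: 8181673 = 17·481274 + 15
19: 8181673 = 19·430614 + 7
23: 8181673 = 23·355724 + 21
29: 8181673 = 29·282126 + 19
31: 8181673 = 31·263924 + 29
37: 8181673 = 37·221126 + 11
41: 8181673 = 41·199553

41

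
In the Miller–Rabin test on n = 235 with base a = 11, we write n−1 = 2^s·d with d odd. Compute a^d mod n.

161

235 − 1 = 234 = 2^1 · 117, so d = 117.
11^1 ≡ 11 (mod 235)
11^2 ≡ 11^2 = 121 ≡ 121 (mod 235)
11^4 ≡ 121^2 = 14641 ≡ 71 (mod 235)
11^8 ≡ 71^2 = 5041 ≡ 106 (mod 235)
11^16 ≡ 106^2 = 11236 ≡ 191 (mod 235)
11^32 ≡ 191^2 = 36481 ≡ 56 (mod 235)
11^64 ≡ 56^2 = 3136 ≡ 81 (mod 235)
117 = 64 + 32 + 16 + 4 + 1 in binary powers of 2.
So 11^117 ≡ 81 · 56 · 191 · 71 · 11 ≡ 161 (mod 235).
Squaring chain: 161; never reaches −1, so base 11 is a Miller–Rabin witness that 235 is composite.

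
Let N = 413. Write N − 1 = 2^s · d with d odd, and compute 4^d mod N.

413 − 1 = 412 = 2^2 · 103, so d = 103.
4^1 ≡ 4 (mod 413)
4^2 ≡ 4^2 = 16 ≡ 16 (mod 413)
4^4 ≡ 16^2 = 256 ≡ 256 (mod 413)
4^8 ≡ 256^2 = 65536 ≡ 282 (mod 413)
4^16 ≡ 282^2 = 79524 ≡ 228 (mod 413)
4^32 ≡ 228^2 = 51984 ≡ 359 (mod 413)
4^64 ≡ 359^2 = 128881 ≡ 25 (mod 413)
103 = 64 + 32 + 4 + 2 + 1 in binary powers of 2.
So 4^103 ≡ 25 · 359 · 256 · 16 · 4 ≡ 228 (mod 413).
Squaring chain: 228 → 359; never reaches −1, so base 4 is a Miller–Rabin witness that 413 is composite.

228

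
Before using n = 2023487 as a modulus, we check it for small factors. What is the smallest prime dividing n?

2023487 is odd.
Digit sum 26, not divisible by 3.
Ends in 7: not divisible by 5.
7: 2023487 = 7·289069 + 4
11: 2023487 = 11·183953 + 4
13: 2023487 = 13·155652 + 11
17: 2023487 = 17·119028 + 11
19: 2023487 = 19·106499 + 6
23: 2023487 = 23·87977 + 16
29: 2023487 = 29·69775 + 12
31: 2023487 = 31·65273 + 24
37: 2023487 = 37·54688 + 31
41: 2023487 = 41·49353 + 14
43: 2023487 = 43·47057 + 36
47: 2023487 = 47·43052 + 43
53: 2023487 = 53·38179

53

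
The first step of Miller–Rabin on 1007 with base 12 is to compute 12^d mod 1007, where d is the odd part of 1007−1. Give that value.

198

1007 − 1 = 1006 = 2^1 · 503, so d = 503.
12^1 ≡ 12 (mod 1007)
12^2 ≡ 12^2 = 144 ≡ 144 (mod 1007)
12^4 ≡ 144^2 = 20736 ≡ 596 (mod 1007)
12^8 ≡ 596^2 = 355216 ≡ 752 (mod 1007)
12^16 ≡ 752^2 = 565504 ≡ 577 (mod 1007)
12^32 ≡ 577^2 = 332929 ≡ 619 (mod 1007)
12^64 ≡ 619^2 = 383161 ≡ 501 (mod 1007)
12^128 ≡ 501^2 = 251001 ≡ 258 (mod 1007)
12^256 ≡ 258^2 = 66564 ≡ 102 (mod 1007)
503 = 256 + 128 + 64 + 32 + 16 + 4 + 2 + 1 in binary powers of 2.
So 12^503 ≡ 102 · 258 · 501 · 619 · 577 · 596 · 144 · 12 ≡ 198 (mod 1007).
Squaring chain: 198; never reaches −1, so base 12 is a Miller–Rabin witness that 1007 is composite.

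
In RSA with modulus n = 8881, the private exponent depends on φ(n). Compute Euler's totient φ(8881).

Factor: 8881 = 83 · 107.
φ(8881) = (83−1) · (107−1) = 82 · 106 = 8692.

8692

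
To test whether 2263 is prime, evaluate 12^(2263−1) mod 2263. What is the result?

12^1 ≡ 12 (mod 2263)
12^2 ≡ 12^2 = 144 ≡ 144 (mod 2263)
12^4 ≡ 144^2 = 20736 ≡ 369 (mod 2263)
12^8 ≡ 369^2 = 136161 ≡ 381 (mod 2263)
12^16 ≡ 381^2 = 145161 ≡ 329 (mod 2263)
12^32 ≡ 329^2 = 108241 ≡ 1880 (mod 2263)
12^64 ≡ 1880^2 = 3534400 ≡ 1857 (mod 2263)
12^128 ≡ 1857^2 = 3448449 ≡ 1900 (mod 2263)
12^256 ≡ 1900^2 = 3610000 ≡ 515 (mod 2263)
12^512 ≡ 515^2 = 265225 ≡ 454 (mod 2263)
12^1024 ≡ 454^2 = 206116 ≡ 183 (mod 2263)
12^2048 ≡ 183^2 = 33489 ≡ 1807 (mod 2263)
2262 = 2048 + 128 + 64 + 16 + 4 + 2 in binary powers of 2.
So 12^2262 ≡ 1807 · 1900 · 1857 · 329 · 369 · 144 ≡ 593 (mod 2263).
Since 593 ≠ 1, base 12 is a Fermat witness: 2263 is composite.

593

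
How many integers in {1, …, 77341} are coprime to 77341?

68640

Factor: 77341 = 11 · 79 · 89.
φ(77341) = (11−1) · (79−1) · (89−1) = 10 · 78 · 88 = 68640.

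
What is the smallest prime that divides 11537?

11537 is odd.
Digit sum 17, not divisible by 3.
Ends in 7: not divisible by 5.
7: 11537 = 7·1648 + 1
11: 11537 = 11·1048 + 9
13: 11537 = 13·887 + 6
17: 11537 = 17·678 + 11
19: 11537 = 19·607 + 4
23: 11537 = 23·501 + 14
29: 11537 = 29·397 + 24
31: 11537 = 31·372 + 5
37: 11537 = 37·311 + 30
41: 11537 = 41·281 + 16
43: 11537 = 43·268 + 13
47: 11537 = 47·245 + 22
53: 11537 = 53·217 + 36
59: 11537 = 59·195 + 32
61: 11537 = 61·189 + 8
67: 11537 = 67·172 + 13
71: 11537 = 71·162 + 35
73: 11537 = 73·158 + 3
79: 11537 = 79·146 + 3
83: 11537 = 83·139

83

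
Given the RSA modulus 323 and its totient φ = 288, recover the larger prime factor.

19

φ(n) = (p−1)(q−1) = n − (p+q) + 1, so p + q = 323 − 288 + 1 = 36.
p and q are the roots of t² − 36t + 323 = 0.
Discriminant: 36² − 4·323 = 1296 − 1292 = 4; √4 = 2.
q = (36 − 2)/2 = 17, p = (36 + 2)/2 = 19.
Check: 17 · 19 = 323.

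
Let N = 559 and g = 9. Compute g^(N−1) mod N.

9^1 ≡ 9 (mod 559)
9^2 ≡ 9^2 = 81 ≡ 81 (mod 559)
9^4 ≡ 81^2 = 6561 ≡ 412 (mod 559)
9^8 ≡ 412^2 = 169744 ≡ 367 (mod 559)
9^16 ≡ 367^2 = 134689 ≡ 529 (mod 559)
9^32 ≡ 529^2 = 279841 ≡ 341 (mod 559)
9^64 ≡ 341^2 = 116281 ≡ 9 (mod 559)
9^128 ≡ 9^2 = 81 ≡ 81 (mod 559)
9^256 ≡ 81^2 = 6561 ≡ 412 (mod 559)
9^512 ≡ 412^2 = 169744 ≡ 367 (mod 559)
558 = 512 + 32 + 8 + 4 + 2 in binary powers of 2.
So 9^558 ≡ 367 · 341 · 367 · 412 · 81 ≡ 274 (mod 559).
Since 274 ≠ 1, base 9 is a Fermat witness: 559 is composite.

274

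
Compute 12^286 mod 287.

282

12^1 ≡ 12 (mod 287)
12^2 ≡ 12^2 = 144 ≡ 144 (mod 287)
12^4 ≡ 144^2 = 20736 ≡ 72 (mod 287)
12^8 ≡ 72^2 = 5184 ≡ 18 (mod 287)
12^16 ≡ 18^2 = 324 ≡ 37 (mod 287)
12^32 ≡ 37^2 = 1369 ≡ 221 (mod 287)
12^64 ≡ 221^2 = 48841 ≡ 51 (mod 287)
12^128 ≡ 51^2 = 2601 ≡ 18 (mod 287)
12^256 ≡ 18^2 = 324 ≡ 37 (mod 287)
286 = 256 + 16 + 8 + 4 + 2 in binary powers of 2.
So 12^286 ≡ 37 · 37 · 18 · 72 · 144 ≡ 282 (mod 287).
Since 282 ≠ 1, base 12 is a Fermat witness: 287 is composite.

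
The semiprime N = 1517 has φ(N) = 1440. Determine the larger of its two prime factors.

φ(n) = (p−1)(q−1) = n − (p+q) + 1, so p + q = 1517 − 1440 + 1 = 78.
p and q are the roots of t² − 78t + 1517 = 0.
Discriminant: 78² − 4·1517 = 6084 − 6068 = 16; √16 = 4.
q = (78 − 4)/2 = 37, p = (78 + 4)/2 = 41.
Check: 37 · 41 = 1517.

41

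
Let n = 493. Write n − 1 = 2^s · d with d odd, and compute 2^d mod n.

76

493 − 1 = 492 = 2^2 · 123, so d = 123.
2^1 ≡ 2 (mod 493)
2^2 ≡ 2^2 = 4 ≡ 4 (mod 493)
2^4 ≡ 4^2 = 16 ≡ 16 (mod 493)
2^8 ≡ 16^2 = 256 ≡ 256 (mod 493)
2^16 ≡ 256^2 = 65536 ≡ 460 (mod 493)
2^32 ≡ 460^2 = 211600 ≡ 103 (mod 493)
2^64 ≡ 103^2 = 10609 ≡ 256 (mod 493)
123 = 64 + 32 + 16 + 8 + 2 + 1 in binary powers of 2.
So 2^123 ≡ 256 · 103 · 460 · 256 · 4 · 2 ≡ 76 (mod 493).
Squaring chain: 76 → 353; never reaches −1, so base 2 is a Miller–Rabin witness that 493 is composite.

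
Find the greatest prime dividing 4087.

4087 = 61 · 67
67 is prime.
So 4087 = 61 · 67; the largest prime factor is 67.

67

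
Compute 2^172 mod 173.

1

2^1 ≡ 2 (mod 173)
2^2 ≡ 2^2 = 4 ≡ 4 (mod 173)
2^4 ≡ 4^2 = 16 ≡ 16 (mod 173)
2^8 ≡ 16^2 = 256 ≡ 83 (mod 173)
2^16 ≡ 83^2 = 6889 ≡ 142 (mod 173)
2^32 ≡ 142^2 = 20164 ≡ 96 (mod 173)
2^64 ≡ 96^2 = 9216 ≡ 47 (mod 173)
2^128 ≡ 47^2 = 2209 ≡ 133 (mod 173)
172 = 128 + 32 + 8 + 4 in binary powers of 2.
So 2^172 ≡ 133 · 96 · 83 · 16 ≡ 1 (mod 173).
Since the result is 1, base 2 gives no evidence that 173 is composite.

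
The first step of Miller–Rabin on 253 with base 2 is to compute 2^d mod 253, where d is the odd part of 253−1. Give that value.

253 − 1 = 252 = 2^2 · 63, so d = 63.
2^1 ≡ 2 (mod 253)
2^2 ≡ 2^2 = 4 ≡ 4 (mod 253)
2^4 ≡ 4^2 = 16 ≡ 16 (mod 253)
2^8 ≡ 16^2 = 256 ≡ 3 (mod 253)
2^16 ≡ 3^2 = 9 ≡ 9 (mod 253)
2^32 ≡ 9^2 = 81 ≡ 81 (mod 253)
63 = 32 + 16 + 8 + 4 + 2 + 1 in binary powers of 2.
So 2^63 ≡ 81 · 9 · 3 · 16 · 4 · 2 ≡ 118 (mod 253).
Squaring chain: 118 → 9; never reaches −1, so base 2 is a Miller–Rabin witness that 253 is composite.

118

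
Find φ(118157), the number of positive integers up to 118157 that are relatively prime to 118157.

Factor: 118157 = 13 · 61 · 149.
φ(118157) = (13−1) · (61−1) · (149−1) = 12 · 60 · 148 = 106560.

106560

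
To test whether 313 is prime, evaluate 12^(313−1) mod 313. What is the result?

12^1 ≡ 12 (mod 313)
12^2 ≡ 12^2 = 144 ≡ 144 (mod 313)
12^4 ≡ 144^2 = 20736 ≡ 78 (mod 313)
12^8 ≡ 78^2 = 6084 ≡ 137 (mod 313)
12^16 ≡ 137^2 = 18769 ≡ 302 (mod 313)
12^32 ≡ 302^2 = 91204 ≡ 121 (mod 313)
12^64 ≡ 121^2 = 14641 ≡ 243 (mod 313)
12^128 ≡ 243^2 = 59049 ≡ 205 (mod 313)
12^256 ≡ 205^2 = 42025 ≡ 83 (mod 313)
312 = 256 + 32 + 16 + 8 in binary powers of 2.
So 12^312 ≡ 83 · 121 · 302 · 137 ≡ 1 (mod 313).
Since the result is 1, base 12 gives no evidence that 313 is composite.

1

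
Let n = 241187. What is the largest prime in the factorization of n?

79

241187 = 43 · 5609
5609 = 71 · 79
79 is prime.
So 241187 = 43 · 71 · 79; the largest prime factor is 79.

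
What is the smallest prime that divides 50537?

50537 is odd.
Digit sum 20, not divisible by 3.
Ends in 7: not divisible by 5.
7: 50537 = 7·7219 + 4
11: 50537 = 11·4594 + 3
13: 50537 = 13·3887 + 6
17: 50537 = 17·2972 + 13
19: 50537 = 19·2659 + 16
23: 50537 = 23·2197 + 6
29: 50537 = 29·1742 + 19
31: 50537 = 31·1630 + 7
37: 50537 = 37·1365 + 32
41: 50537 = 41·1232 + 25
43: 50537 = 43·1175 + 12
47: 50537 = 47·1075 + 12
53: 50537 = 53·953 + 28
59: 50537 = 59·856 + 33
61: 50537 = 61·828 + 29
67: 50537 = 67·754 + 19
71: 50537 = 71·711 + 56
73: 50537 = 73·692 + 21
79: 50537 = 79·639 + 56
83: 50537 = 83·608 + 73
89: 50537 = 89·567 + 74
97: 50537 = 97·521

97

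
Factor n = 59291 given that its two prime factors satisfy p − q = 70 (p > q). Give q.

Since p = q + 70, we have 59291 = q(q + 70), so q² + 70q − 59291 = 0.
Discriminant: 70² + 4·59291 = 4900 + 237164 = 242064; √242064 = 492.
q = (−70 + 492)/2 = 211, and p = q + 70 = 281.
Check: 211 · 281 = 59291.

211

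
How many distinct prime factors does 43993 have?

3

43993 = 29 · 1517
1517 = 37 · 41
43993 = 29 · 37 · 41, which has 3 distinct prime factors.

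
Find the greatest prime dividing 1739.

1739 = 37 · 47
47 is prime.
So 1739 = 37 · 47; the largest prime factor is 47.

47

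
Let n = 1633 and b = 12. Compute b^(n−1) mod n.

841

12^1 ≡ 12 (mod 1633)
12^2 ≡ 12^2 = 144 ≡ 144 (mod 1633)
12^4 ≡ 144^2 = 20736 ≡ 1140 (mod 1633)
12^8 ≡ 1140^2 = 1299600 ≡ 1365 (mod 1633)
12^16 ≡ 1365^2 = 1863225 ≡ 1605 (mod 1633)
12^32 ≡ 1605^2 = 2576025 ≡ 784 (mod 1633)
12^64 ≡ 784^2 = 614656 ≡ 648 (mod 1633)
12^128 ≡ 648^2 = 419904 ≡ 223 (mod 1633)
12^256 ≡ 223^2 = 49729 ≡ 739 (mod 1633)
12^512 ≡ 739^2 = 546121 ≡ 699 (mod 1633)
12^1024 ≡ 699^2 = 488601 ≡ 334 (mod 1633)
1632 = 1024 + 512 + 64 + 32 in binary powers of 2.
So 12^1632 ≡ 334 · 699 · 648 · 784 ≡ 841 (mod 1633).
Since 841 ≠ 1, base 12 is a Fermat witness: 1633 is composite.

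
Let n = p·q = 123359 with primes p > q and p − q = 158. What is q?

281

Since p = q + 158, we have 123359 = q(q + 158), so q² + 158q − 123359 = 0.
Discriminant: 158² + 4·123359 = 24964 + 493436 = 518400; √518400 = 720.
q = (−158 + 720)/2 = 281, and p = q + 158 = 439.
Check: 281 · 439 = 123359.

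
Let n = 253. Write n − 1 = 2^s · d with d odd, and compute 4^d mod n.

253 − 1 = 252 = 2^2 · 63, so d = 63.
4^1 ≡ 4 (mod 253)
4^2 ≡ 4^2 = 16 ≡ 16 (mod 253)
4^4 ≡ 16^2 = 256 ≡ 3 (mod 253)
4^8 ≡ 3^2 = 9 ≡ 9 (mod 253)
4^16 ≡ 9^2 = 81 ≡ 81 (mod 253)
4^32 ≡ 81^2 = 6561 ≡ 236 (mod 253)
63 = 32 + 16 + 8 + 4 + 2 + 1 in binary powers of 2.
So 4^63 ≡ 236 · 81 · 9 · 3 · 16 · 4 ≡ 9 (mod 253).
Squaring chain: 9 → 81; never reaches −1, so base 4 is a Miller–Rabin witness that 253 is composite.

9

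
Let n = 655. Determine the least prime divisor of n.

5

655 is odd.
Digit sum 16, not divisible by 3.
Ends in 5: divisible by 5.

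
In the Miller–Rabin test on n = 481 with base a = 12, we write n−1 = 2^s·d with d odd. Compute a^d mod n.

481 − 1 = 480 = 2^5 · 15, so d = 15.
12^1 ≡ 12 (mod 481)
12^2 ≡ 12^2 = 144 ≡ 144 (mod 481)
12^4 ≡ 144^2 = 20736 ≡ 53 (mod 481)
12^8 ≡ 53^2 = 2809 ≡ 404 (mod 481)
15 = 8 + 4 + 2 + 1 in binary powers of 2.
So 12^15 ≡ 404 · 53 · 144 · 12 ≡ 454 (mod 481).
Squaring chain: 454 → 248 → 417 → 248 → 417; never reaches −1, so base 12 is a Miller–Rabin witness that 481 is composite.

454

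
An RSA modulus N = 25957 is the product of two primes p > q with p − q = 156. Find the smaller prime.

Since p = q + 156, we have 25957 = q(q + 156), so q² + 156q − 25957 = 0.
Discriminant: 156² + 4·25957 = 24336 + 103828 = 128164; √128164 = 358.
q = (−156 + 358)/2 = 101, and p = q + 156 = 257.
Check: 101 · 257 = 25957.

101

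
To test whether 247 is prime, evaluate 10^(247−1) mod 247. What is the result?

10^1 ≡ 10 (mod 247)
10^2 ≡ 10^2 = 100 ≡ 100 (mod 247)
10^4 ≡ 100^2 = 10000 ≡ 120 (mod 247)
10^8 ≡ 120^2 = 14400 ≡ 74 (mod 247)
10^16 ≡ 74^2 = 5476 ≡ 42 (mod 247)
10^32 ≡ 42^2 = 1764 ≡ 35 (mod 247)
10^64 ≡ 35^2 = 1225 ≡ 237 (mod 247)
10^128 ≡ 237^2 = 56169 ≡ 100 (mod 247)
246 = 128 + 64 + 32 + 16 + 4 + 2 in binary powers of 2.
So 10^246 ≡ 100 · 237 · 35 · 42 · 120 · 100 ≡ 235 (mod 247).
Since 235 ≠ 1, base 10 is a Fermat witness: 247 is composite.

235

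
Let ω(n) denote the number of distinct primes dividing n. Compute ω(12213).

12213 = 3^2 · 1357
1357 = 23 · 59
12213 = 3^2 · 23 · 59, which has 3 distinct prime factors.

3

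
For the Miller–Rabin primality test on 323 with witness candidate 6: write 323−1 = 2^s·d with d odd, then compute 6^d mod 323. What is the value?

244

323 − 1 = 322 = 2^1 · 161, so d = 161.
6^1 ≡ 6 (mod 323)
6^2 ≡ 6^2 = 36 ≡ 36 (mod 323)
6^4 ≡ 36^2 = 1296 ≡ 4 (mod 323)
6^8 ≡ 4^2 = 16 ≡ 16 (mod 323)
6^16 ≡ 16^2 = 256 ≡ 256 (mod 323)
6^32 ≡ 256^2 = 65536 ≡ 290 (mod 323)
6^64 ≡ 290^2 = 84100 ≡ 120 (mod 323)
6^128 ≡ 120^2 = 14400 ≡ 188 (mod 323)
161 = 128 + 32 + 1 in binary powers of 2.
So 6^161 ≡ 188 · 290 · 6 ≡ 244 (mod 323).
Squaring chain: 244; never reaches −1, so base 6 is a Miller–Rabin witness that 323 is composite.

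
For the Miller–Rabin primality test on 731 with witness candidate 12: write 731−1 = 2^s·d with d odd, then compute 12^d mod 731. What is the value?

201

731 − 1 = 730 = 2^1 · 365, so d = 365.
12^1 ≡ 12 (mod 731)
12^2 ≡ 12^2 = 144 ≡ 144 (mod 731)
12^4 ≡ 144^2 = 20736 ≡ 268 (mod 731)
12^8 ≡ 268^2 = 71824 ≡ 186 (mod 731)
12^16 ≡ 186^2 = 34596 ≡ 239 (mod 731)
12^32 ≡ 239^2 = 57121 ≡ 103 (mod 731)
12^64 ≡ 103^2 = 10609 ≡ 375 (mod 731)
12^128 ≡ 375^2 = 140625 ≡ 273 (mod 731)
12^256 ≡ 273^2 = 74529 ≡ 698 (mod 731)
365 = 256 + 64 + 32 + 8 + 4 + 1 in binary powers of 2.
So 12^365 ≡ 698 · 375 · 103 · 186 · 268 · 12 ≡ 201 (mod 731).
Squaring chain: 201; never reaches −1, so base 12 is a Miller–Rabin witness that 731 is composite.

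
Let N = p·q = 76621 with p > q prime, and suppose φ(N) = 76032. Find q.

193

φ(n) = (p−1)(q−1) = n − (p+q) + 1, so p + q = 76621 − 76032 + 1 = 590.
p and q are the roots of t² − 590t + 76621 = 0.
Discriminant: 590² − 4·76621 = 348100 − 306484 = 41616; √41616 = 204.
q = (590 − 204)/2 = 193, p = (590 + 204)/2 = 397.
Check: 193 · 397 = 76621.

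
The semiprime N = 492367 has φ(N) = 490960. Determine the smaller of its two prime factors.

647

φ(n) = (p−1)(q−1) = n − (p+q) + 1, so p + q = 492367 − 490960 + 1 = 1408.
p and q are the roots of t² − 1408t + 492367 = 0.
Discriminant: 1408² − 4·492367 = 1982464 − 1969468 = 12996; √12996 = 114.
q = (1408 − 114)/2 = 647, p = (1408 + 114)/2 = 761.
Check: 647 · 761 = 492367.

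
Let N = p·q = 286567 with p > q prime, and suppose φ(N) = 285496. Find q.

509

φ(n) = (p−1)(q−1) = n − (p+q) + 1, so p + q = 286567 − 285496 + 1 = 1072.
p and q are the roots of t² − 1072t + 286567 = 0.
Discriminant: 1072² − 4·286567 = 1149184 − 1146268 = 2916; √2916 = 54.
q = (1072 − 54)/2 = 509, p = (1072 + 54)/2 = 563.
Check: 509 · 563 = 286567.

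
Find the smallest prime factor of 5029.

5029 is odd.
Digit sum 16, not divisible by 3.
Ends in 9: not divisible by 5.
7: 5029 = 7·718 + 3
11: 5029 = 11·457 + 2
13: 5029 = 13·386 + 11
17: 5029 = 17·295 + 14
19: 5029 = 19·264 + 13
23: 5029 = 23·218 + 15
29: 5029 = 29·173 + 12
31: 5029 = 31·162 + 7
37: 5029 = 37·135 + 34
41: 5029 = 41·122 + 27
43: 5029 = 43·116 + 41
47: 5029 = 47·107

47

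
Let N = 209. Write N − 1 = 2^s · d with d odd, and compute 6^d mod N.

209 − 1 = 208 = 2^4 · 13, so d = 13.
6^1 ≡ 6 (mod 209)
6^2 ≡ 6^2 = 36 ≡ 36 (mod 209)
6^4 ≡ 36^2 = 1296 ≡ 42 (mod 209)
6^8 ≡ 42^2 = 1764 ≡ 92 (mod 209)
13 = 8 + 4 + 1 in binary powers of 2.
So 6^13 ≡ 92 · 42 · 6 ≡ 194 (mod 209).
Squaring chain: 194 → 16 → 47 → 119; never reaches −1, so base 6 is a Miller–Rabin witness that 209 is composite.

194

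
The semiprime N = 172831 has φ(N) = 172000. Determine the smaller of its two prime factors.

φ(n) = (p−1)(q−1) = n − (p+q) + 1, so p + q = 172831 − 172000 + 1 = 832.
p and q are the roots of t² − 832t + 172831 = 0.
Discriminant: 832² − 4·172831 = 692224 − 691324 = 900; √900 = 30.
q = (832 − 30)/2 = 401, p = (832 + 30)/2 = 431.
Check: 401 · 431 = 172831.

401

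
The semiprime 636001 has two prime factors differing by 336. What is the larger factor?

983

Since p = q + 336, we have 636001 = q(q + 336), so q² + 336q − 636001 = 0.
Discriminant: 336² + 4·636001 = 112896 + 2544004 = 2656900; √2656900 = 1630.
q = (−336 + 1630)/2 = 647, and p = q + 336 = 983.
Check: 647 · 983 = 636001.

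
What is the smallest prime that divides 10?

10 is even: 2 divides it.

2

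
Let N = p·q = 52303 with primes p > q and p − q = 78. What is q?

193

Since p = q + 78, we have 52303 = q(q + 78), so q² + 78q − 52303 = 0.
Discriminant: 78² + 4·52303 = 6084 + 209212 = 215296; √215296 = 464.
q = (−78 + 464)/2 = 193, and p = q + 78 = 271.
Check: 193 · 271 = 52303.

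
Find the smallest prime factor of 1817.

1817 is odd.
Digit sum 17, not divisible by 3.
Ends in 7: not divisible by 5.
7: 1817 = 7·259 + 4
11: 1817 = 11·165 + 2
13: 1817 = 13·139 + 10
17: 1817 = 17·106 + 15
19: 1817 = 19·95 + 12
23: 1817 = 23·79

23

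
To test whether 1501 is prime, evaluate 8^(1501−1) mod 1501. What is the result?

457

8^1 ≡ 8 (mod 1501)
8^2 ≡ 8^2 = 64 ≡ 64 (mod 1501)
8^4 ≡ 64^2 = 4096 ≡ 1094 (mod 1501)
8^8 ≡ 1094^2 = 1196836 ≡ 539 (mod 1501)
8^16 ≡ 539^2 = 290521 ≡ 828 (mod 1501)
8^32 ≡ 828^2 = 685584 ≡ 1128 (mod 1501)
8^64 ≡ 1128^2 = 1272384 ≡ 1037 (mod 1501)
8^128 ≡ 1037^2 = 1075369 ≡ 653 (mod 1501)
8^256 ≡ 653^2 = 426409 ≡ 125 (mod 1501)
8^512 ≡ 125^2 = 15625 ≡ 615 (mod 1501)
8^1024 ≡ 615^2 = 378225 ≡ 1474 (mod 1501)
1500 = 1024 + 256 + 128 + 64 + 16 + 8 + 4 in binary powers of 2.
So 8^1500 ≡ 1474 · 125 · 653 · 1037 · 828 · 539 · 1094 ≡ 457 (mod 1501).
Since 457 ≠ 1, base 8 is a Fermat witness: 1501 is composite.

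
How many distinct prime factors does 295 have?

2

295 = 5 · 59
295 = 5 · 59, which has 2 distinct prime factors.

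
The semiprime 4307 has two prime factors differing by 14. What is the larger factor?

73

Since p = q + 14, we have 4307 = q(q + 14), so q² + 14q − 4307 = 0.
Discriminant: 14² + 4·4307 = 196 + 17228 = 17424; √17424 = 132.
q = (−14 + 132)/2 = 59, and p = q + 14 = 73.
Check: 59 · 73 = 4307.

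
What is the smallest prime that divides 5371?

5371 is odd.
Digit sum 16, not divisible by 3.
Ends in 1: not divisible by 5.
7: 5371 = 7·767 + 2
11: 5371 = 11·488 + 3
13: 5371 = 13·413 + 2
17: 5371 = 17·315 + 16
19: 5371 = 19·282 + 13
23: 5371 = 23·233 + 12
29: 5371 = 29·185 + 6
31: 5371 = 31·173 + 8
37: 5371 = 37·145 + 6
41: 5371 = 41·131

41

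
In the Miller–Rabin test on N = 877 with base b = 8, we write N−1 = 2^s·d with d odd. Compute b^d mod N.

726

877 − 1 = 876 = 2^2 · 219, so d = 219.
8^1 ≡ 8 (mod 877)
8^2 ≡ 8^2 = 64 ≡ 64 (mod 877)
8^4 ≡ 64^2 = 4096 ≡ 588 (mod 877)
8^8 ≡ 588^2 = 345744 ≡ 206 (mod 877)
8^16 ≡ 206^2 = 42436 ≡ 340 (mod 877)
8^32 ≡ 340^2 = 115600 ≡ 713 (mod 877)
8^64 ≡ 713^2 = 508369 ≡ 586 (mod 877)
8^128 ≡ 586^2 = 343396 ≡ 489 (mod 877)
219 = 128 + 64 + 16 + 8 + 2 + 1 in binary powers of 2.
So 8^219 ≡ 489 · 586 · 340 · 206 · 64 · 8 ≡ 726 (mod 877).
Squaring chain: 726 → 876; reaches −1, so base 8 does not prove 877 composite.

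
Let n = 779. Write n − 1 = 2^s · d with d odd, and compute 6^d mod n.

779 − 1 = 778 = 2^1 · 389, so d = 389.
6^1 ≡ 6 (mod 779)
6^2 ≡ 6^2 = 36 ≡ 36 (mod 779)
6^4 ≡ 36^2 = 1296 ≡ 517 (mod 779)
6^8 ≡ 517^2 = 267289 ≡ 92 (mod 779)
6^16 ≡ 92^2 = 8464 ≡ 674 (mod 779)
6^32 ≡ 674^2 = 454276 ≡ 119 (mod 779)
6^64 ≡ 119^2 = 14161 ≡ 139 (mod 779)
6^128 ≡ 139^2 = 19321 ≡ 625 (mod 779)
6^256 ≡ 625^2 = 390625 ≡ 346 (mod 779)
389 = 256 + 128 + 4 + 1 in binary powers of 2.
So 6^389 ≡ 346 · 625 · 517 · 6 ≡ 473 (mod 779).
Squaring chain: 473; never reaches −1, so base 6 is a Miller–Rabin witness that 779 is composite.

473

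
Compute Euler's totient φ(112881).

74480

Factor: 112881 = 3 · 191 · 197.
φ(112881) = (3−1) · (191−1) · (197−1) = 2 · 190 · 196 = 74480.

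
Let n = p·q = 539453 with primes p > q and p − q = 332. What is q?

Since p = q + 332, we have 539453 = q(q + 332), so q² + 332q − 539453 = 0.
Discriminant: 332² + 4·539453 = 110224 + 2157812 = 2268036; √2268036 = 1506.
q = (−332 + 1506)/2 = 587, and p = q + 332 = 919.
Check: 587 · 919 = 539453.

587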